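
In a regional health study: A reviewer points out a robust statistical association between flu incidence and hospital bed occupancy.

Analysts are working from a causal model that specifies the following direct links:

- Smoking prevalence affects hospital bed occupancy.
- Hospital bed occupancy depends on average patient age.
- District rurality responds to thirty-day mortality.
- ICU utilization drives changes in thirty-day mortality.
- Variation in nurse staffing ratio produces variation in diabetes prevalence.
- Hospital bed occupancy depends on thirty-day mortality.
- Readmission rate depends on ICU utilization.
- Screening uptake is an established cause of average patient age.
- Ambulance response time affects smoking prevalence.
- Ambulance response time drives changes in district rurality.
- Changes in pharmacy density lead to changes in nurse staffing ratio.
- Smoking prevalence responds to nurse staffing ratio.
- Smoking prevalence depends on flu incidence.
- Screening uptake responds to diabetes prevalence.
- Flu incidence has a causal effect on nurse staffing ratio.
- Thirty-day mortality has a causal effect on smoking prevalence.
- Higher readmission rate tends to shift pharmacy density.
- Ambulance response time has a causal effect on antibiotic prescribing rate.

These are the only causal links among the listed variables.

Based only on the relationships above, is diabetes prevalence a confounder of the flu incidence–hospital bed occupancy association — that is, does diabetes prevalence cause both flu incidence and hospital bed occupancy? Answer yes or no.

Diabetes prevalence has no stated causal path to flu incidence. A confounder must cause both variables, so diabetes prevalence does not qualify.

no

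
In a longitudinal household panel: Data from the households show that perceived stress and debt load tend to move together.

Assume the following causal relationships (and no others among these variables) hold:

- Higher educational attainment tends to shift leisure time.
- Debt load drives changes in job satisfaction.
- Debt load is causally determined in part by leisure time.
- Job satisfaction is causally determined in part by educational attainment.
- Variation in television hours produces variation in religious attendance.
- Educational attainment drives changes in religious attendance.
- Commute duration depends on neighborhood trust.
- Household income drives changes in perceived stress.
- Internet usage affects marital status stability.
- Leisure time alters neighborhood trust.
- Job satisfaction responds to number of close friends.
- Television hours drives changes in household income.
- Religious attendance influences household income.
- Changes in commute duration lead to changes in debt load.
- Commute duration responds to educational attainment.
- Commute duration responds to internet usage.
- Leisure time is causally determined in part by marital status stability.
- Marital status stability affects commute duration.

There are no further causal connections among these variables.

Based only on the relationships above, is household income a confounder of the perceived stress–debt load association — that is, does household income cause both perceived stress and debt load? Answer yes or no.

no

Household income has no stated causal path to debt load. A confounder must cause both variables, so household income does not qualify.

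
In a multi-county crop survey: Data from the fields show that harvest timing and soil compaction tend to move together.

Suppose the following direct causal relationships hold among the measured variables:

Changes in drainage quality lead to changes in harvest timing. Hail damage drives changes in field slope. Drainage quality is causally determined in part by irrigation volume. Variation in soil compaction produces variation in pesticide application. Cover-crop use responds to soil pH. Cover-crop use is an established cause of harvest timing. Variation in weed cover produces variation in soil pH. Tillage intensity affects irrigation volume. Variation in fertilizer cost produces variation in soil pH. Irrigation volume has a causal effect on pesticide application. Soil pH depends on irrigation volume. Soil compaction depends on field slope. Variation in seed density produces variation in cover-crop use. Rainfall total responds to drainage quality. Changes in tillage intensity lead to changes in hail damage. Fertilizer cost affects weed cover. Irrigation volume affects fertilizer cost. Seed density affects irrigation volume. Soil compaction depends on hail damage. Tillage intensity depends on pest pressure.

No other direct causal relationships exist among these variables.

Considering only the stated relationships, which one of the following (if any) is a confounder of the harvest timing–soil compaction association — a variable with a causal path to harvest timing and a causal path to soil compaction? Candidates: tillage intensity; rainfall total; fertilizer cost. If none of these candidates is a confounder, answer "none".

Tillage intensity causes harvest timing (tillage intensity → irrigation volume → drainage quality → harvest timing) and also causes soil compaction (tillage intensity → hail damage → soil compaction); it is a common cause of both.
Each of the other candidates lacks a causal path to at least one of harvest timing and soil compaction, so they do not confound the relationship.

tillage intensity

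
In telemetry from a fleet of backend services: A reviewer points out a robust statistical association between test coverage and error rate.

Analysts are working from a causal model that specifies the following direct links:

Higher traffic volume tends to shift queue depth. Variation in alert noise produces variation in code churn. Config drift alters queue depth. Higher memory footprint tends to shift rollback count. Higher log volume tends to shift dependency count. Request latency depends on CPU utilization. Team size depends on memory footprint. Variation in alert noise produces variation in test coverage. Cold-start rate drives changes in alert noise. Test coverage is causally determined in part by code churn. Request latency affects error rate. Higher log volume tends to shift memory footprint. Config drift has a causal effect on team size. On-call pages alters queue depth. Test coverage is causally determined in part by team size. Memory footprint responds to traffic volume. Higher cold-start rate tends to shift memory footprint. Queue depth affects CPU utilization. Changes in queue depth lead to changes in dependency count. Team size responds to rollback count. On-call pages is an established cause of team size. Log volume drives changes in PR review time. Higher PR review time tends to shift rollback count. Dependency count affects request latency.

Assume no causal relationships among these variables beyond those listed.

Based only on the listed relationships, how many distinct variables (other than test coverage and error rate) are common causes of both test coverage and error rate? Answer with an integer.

4

The common causes are: config drift (to test coverage via config drift → team size → test coverage; to error rate via config drift → queue depth → dependency count → request latency → error rate); log volume (to test coverage via log volume → memory footprint → team size → test coverage; to error rate via log volume → dependency count → request latency → error rate); on-call pages (to test coverage via on-call pages → team size → test coverage; to error rate via on-call pages → queue depth → dependency count → request latency → error rate); traffic volume (to test coverage via traffic volume → memory footprint → team size → test coverage; to error rate via traffic volume → queue depth → dependency count → request latency → error rate).
Every other variable lacks a causal path to at least one of test coverage and error rate.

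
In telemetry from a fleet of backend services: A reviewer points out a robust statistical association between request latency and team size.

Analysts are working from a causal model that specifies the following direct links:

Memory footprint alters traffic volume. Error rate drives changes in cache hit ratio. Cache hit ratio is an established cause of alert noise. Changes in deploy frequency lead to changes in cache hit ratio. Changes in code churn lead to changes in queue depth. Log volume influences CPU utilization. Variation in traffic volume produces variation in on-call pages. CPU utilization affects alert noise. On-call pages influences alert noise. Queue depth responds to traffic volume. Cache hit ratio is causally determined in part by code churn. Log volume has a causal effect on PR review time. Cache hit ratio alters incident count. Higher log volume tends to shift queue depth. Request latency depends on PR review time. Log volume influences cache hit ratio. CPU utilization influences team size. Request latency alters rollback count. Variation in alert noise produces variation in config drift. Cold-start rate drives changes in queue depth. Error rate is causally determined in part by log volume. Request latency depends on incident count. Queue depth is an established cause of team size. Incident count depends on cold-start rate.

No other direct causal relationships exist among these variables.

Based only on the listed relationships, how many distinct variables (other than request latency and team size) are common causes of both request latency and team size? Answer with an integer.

3

The common causes are: code churn (to request latency via code churn → cache hit ratio → incident count → request latency; to team size via code churn → queue depth → team size); cold-start rate (to request latency via cold-start rate → incident count → request latency; to team size via cold-start rate → queue depth → team size); log volume (to request latency via log volume → PR review time → request latency; to team size via log volume → queue depth → team size).
Every other variable lacks a causal path to at least one of request latency and team size.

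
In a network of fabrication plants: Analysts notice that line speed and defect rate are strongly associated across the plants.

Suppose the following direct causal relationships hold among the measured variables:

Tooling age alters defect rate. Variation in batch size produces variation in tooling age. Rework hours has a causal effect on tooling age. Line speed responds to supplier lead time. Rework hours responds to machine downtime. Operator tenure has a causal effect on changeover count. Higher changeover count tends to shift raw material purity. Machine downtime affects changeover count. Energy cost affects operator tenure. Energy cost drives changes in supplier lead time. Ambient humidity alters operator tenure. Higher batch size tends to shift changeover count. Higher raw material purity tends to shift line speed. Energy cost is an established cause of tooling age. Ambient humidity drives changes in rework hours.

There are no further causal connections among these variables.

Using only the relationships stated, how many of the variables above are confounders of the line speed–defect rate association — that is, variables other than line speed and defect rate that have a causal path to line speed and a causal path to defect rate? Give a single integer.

4

The common causes are: ambient humidity (to line speed via ambient humidity → operator tenure → changeover count → raw material purity → line speed; to defect rate via ambient humidity → rework hours → tooling age → defect rate); batch size (to line speed via batch size → changeover count → raw material purity → line speed; to defect rate via batch size → tooling age → defect rate); energy cost (to line speed via energy cost → supplier lead time → line speed; to defect rate via energy cost → tooling age → defect rate); machine downtime (to line speed via machine downtime → changeover count → raw material purity → line speed; to defect rate via machine downtime → rework hours → tooling age → defect rate).
Every other variable lacks a causal path to at least one of line speed and defect rate.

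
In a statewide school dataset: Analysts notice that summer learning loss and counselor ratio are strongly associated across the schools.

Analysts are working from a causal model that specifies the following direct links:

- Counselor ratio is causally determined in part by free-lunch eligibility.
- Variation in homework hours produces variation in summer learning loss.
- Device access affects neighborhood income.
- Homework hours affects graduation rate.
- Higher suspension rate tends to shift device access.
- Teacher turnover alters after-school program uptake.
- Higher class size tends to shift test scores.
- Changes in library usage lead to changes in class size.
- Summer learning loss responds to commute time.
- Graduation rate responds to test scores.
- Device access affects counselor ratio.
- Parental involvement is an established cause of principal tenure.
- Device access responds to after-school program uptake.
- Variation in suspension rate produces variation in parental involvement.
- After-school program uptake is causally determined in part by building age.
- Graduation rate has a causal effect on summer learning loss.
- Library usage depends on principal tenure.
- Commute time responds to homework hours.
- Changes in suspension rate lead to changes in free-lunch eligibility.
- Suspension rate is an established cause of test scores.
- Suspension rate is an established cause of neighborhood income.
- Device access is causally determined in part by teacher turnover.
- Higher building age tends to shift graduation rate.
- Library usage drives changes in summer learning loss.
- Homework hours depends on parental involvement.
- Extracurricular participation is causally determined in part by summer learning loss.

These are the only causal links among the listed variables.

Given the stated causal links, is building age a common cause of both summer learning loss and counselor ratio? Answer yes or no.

Building age has a causal path to summer learning loss (building age → graduation rate → summer learning loss) and to counselor ratio (building age → after-school program uptake → device access → counselor ratio), so it is a common cause of both — a confounder.

yes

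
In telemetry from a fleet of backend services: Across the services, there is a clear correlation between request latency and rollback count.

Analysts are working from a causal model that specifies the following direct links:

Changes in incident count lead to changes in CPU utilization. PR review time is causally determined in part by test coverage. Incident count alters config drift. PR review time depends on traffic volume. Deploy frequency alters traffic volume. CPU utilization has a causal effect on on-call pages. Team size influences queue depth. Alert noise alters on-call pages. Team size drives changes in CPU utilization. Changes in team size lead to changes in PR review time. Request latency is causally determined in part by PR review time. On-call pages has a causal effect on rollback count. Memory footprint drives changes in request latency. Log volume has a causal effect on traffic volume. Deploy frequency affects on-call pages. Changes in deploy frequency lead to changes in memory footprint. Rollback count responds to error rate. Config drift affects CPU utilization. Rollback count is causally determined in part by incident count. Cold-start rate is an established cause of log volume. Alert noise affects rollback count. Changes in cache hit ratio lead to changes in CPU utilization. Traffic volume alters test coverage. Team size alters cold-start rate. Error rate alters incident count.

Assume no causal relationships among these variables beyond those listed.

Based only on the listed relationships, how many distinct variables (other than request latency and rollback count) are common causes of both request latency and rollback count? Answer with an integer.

The common causes are: deploy frequency (to request latency via deploy frequency → memory footprint → request latency; to rollback count via deploy frequency → on-call pages → rollback count); team size (to request latency via team size → PR review time → request latency; to rollback count via team size → CPU utilization → on-call pages → rollback count).
Every other variable lacks a causal path to at least one of request latency and rollback count.

2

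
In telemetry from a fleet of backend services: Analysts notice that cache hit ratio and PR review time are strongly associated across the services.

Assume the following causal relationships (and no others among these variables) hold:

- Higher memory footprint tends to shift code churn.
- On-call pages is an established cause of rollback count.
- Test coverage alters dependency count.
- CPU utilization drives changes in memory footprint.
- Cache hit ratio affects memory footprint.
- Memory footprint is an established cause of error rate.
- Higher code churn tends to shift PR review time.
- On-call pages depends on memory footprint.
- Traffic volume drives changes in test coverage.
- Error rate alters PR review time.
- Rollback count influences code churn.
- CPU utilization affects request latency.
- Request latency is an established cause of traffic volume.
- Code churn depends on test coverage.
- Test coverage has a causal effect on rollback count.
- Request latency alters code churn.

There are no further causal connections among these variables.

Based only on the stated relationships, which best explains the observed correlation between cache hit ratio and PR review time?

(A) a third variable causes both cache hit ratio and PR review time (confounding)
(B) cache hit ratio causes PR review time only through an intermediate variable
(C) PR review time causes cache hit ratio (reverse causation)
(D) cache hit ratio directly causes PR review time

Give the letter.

Cache hit ratio reaches PR review time through cache hit ratio → memory footprint → code churn → PR review time — an indirect causal chain with no direct cache hit ratio → PR review time link. No variable causes both cache hit ratio and PR review time, so confounding is ruled out; the effect is mediated.

B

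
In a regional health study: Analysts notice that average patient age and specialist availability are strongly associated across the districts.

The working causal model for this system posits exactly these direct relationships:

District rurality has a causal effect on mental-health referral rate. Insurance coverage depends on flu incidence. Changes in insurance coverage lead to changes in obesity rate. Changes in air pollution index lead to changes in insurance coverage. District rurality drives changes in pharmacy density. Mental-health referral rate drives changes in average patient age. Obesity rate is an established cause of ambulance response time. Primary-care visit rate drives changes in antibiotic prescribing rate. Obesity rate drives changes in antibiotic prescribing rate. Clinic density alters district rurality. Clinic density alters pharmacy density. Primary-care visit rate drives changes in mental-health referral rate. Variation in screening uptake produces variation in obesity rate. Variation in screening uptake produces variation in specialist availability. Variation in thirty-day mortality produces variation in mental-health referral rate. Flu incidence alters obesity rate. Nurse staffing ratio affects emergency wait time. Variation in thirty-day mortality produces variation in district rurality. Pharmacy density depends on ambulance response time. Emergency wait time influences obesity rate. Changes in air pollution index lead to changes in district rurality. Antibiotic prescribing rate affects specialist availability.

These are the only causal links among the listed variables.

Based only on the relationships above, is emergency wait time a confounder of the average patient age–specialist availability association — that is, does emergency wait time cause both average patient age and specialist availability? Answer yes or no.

Emergency wait time has no stated causal path to average patient age. A confounder must cause both variables, so emergency wait time does not qualify.

no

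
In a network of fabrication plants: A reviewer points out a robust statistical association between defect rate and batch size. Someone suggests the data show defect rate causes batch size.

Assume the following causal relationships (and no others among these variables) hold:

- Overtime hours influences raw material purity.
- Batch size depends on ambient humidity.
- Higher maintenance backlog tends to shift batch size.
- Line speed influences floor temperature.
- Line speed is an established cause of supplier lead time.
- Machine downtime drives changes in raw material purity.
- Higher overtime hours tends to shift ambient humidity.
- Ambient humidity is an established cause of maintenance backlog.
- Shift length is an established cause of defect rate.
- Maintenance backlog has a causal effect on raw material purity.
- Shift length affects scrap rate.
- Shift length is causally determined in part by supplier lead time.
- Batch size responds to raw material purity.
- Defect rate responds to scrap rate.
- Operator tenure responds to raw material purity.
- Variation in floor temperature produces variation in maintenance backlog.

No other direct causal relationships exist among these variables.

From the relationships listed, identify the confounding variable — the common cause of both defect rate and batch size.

Line speed has a causal path to defect rate (line speed → supplier lead time → shift length → defect rate) and a separate causal path to batch size (line speed → floor temperature → maintenance backlog → batch size), so it is a common cause of both.
No stated relationship gives defect rate a causal route to batch size, so the correlation is explained by the shared upstream cause rather than a direct effect.

line speed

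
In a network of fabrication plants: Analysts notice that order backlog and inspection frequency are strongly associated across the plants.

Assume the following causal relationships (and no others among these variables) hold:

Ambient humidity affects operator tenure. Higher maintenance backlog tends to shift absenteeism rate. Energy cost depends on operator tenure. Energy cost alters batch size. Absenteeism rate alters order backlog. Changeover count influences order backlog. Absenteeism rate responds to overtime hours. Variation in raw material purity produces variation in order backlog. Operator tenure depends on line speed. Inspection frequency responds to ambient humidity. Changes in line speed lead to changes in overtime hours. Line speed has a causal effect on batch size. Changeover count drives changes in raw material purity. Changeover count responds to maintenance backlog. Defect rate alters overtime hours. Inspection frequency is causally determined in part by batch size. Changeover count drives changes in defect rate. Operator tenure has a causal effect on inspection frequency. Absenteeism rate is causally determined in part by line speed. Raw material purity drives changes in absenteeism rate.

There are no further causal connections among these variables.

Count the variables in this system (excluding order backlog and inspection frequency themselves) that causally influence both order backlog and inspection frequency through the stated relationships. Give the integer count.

1

The common causes are: line speed (to order backlog via line speed → absenteeism rate → order backlog; to inspection frequency via line speed → operator tenure → inspection frequency).
Every other variable lacks a causal path to at least one of order backlog and inspection frequency.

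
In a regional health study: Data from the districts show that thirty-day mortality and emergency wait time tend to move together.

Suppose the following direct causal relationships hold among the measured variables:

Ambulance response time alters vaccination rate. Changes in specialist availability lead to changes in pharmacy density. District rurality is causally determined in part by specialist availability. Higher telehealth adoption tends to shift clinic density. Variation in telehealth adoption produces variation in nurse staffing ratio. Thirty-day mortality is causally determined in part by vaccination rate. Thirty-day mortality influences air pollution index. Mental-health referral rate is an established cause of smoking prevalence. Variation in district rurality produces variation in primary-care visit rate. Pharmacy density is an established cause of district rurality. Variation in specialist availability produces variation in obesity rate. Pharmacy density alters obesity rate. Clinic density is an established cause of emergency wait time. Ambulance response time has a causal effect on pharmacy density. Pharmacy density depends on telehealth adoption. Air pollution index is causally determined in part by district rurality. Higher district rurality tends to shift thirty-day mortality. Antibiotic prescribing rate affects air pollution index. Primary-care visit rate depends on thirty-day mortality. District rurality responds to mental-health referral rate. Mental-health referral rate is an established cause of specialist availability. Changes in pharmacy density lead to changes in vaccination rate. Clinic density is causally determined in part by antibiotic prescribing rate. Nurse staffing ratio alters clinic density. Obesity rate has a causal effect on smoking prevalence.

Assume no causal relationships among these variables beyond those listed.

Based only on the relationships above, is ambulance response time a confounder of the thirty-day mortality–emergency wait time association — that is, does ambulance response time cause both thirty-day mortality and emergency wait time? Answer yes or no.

no

Ambulance response time has no stated causal path to emergency wait time. A confounder must cause both variables, so ambulance response time does not qualify.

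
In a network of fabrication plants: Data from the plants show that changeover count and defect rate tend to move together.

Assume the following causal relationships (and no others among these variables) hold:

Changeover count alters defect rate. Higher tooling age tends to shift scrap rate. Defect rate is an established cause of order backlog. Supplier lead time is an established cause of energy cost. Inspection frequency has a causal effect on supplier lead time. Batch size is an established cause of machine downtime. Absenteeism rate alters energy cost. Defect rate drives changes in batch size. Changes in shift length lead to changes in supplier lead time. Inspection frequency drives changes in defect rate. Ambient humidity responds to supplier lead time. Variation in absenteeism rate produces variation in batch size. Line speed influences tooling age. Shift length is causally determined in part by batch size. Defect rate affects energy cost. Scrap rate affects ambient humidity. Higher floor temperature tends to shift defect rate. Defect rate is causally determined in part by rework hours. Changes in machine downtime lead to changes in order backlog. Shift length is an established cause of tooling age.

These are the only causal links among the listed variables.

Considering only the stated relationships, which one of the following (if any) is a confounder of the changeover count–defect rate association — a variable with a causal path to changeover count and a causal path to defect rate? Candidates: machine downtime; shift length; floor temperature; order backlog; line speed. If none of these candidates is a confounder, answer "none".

None of the listed candidates has causal paths to both changeover count and defect rate in the stated relationships, so none is a common cause.

none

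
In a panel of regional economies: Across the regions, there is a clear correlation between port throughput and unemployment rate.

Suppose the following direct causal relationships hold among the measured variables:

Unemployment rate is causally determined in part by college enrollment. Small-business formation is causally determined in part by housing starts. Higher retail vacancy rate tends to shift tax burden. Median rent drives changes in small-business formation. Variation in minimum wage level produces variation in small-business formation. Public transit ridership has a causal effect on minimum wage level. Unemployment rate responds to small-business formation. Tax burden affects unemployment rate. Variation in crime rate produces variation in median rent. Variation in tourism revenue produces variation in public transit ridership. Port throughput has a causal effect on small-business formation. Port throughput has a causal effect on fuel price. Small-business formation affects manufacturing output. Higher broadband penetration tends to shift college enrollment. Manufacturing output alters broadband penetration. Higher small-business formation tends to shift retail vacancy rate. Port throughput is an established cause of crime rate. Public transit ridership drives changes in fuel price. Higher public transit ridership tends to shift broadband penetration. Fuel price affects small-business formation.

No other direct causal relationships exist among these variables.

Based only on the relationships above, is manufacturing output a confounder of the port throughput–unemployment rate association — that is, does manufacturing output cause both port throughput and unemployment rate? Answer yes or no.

Manufacturing output has no stated causal path to port throughput. A confounder must cause both variables, so manufacturing output does not qualify.

no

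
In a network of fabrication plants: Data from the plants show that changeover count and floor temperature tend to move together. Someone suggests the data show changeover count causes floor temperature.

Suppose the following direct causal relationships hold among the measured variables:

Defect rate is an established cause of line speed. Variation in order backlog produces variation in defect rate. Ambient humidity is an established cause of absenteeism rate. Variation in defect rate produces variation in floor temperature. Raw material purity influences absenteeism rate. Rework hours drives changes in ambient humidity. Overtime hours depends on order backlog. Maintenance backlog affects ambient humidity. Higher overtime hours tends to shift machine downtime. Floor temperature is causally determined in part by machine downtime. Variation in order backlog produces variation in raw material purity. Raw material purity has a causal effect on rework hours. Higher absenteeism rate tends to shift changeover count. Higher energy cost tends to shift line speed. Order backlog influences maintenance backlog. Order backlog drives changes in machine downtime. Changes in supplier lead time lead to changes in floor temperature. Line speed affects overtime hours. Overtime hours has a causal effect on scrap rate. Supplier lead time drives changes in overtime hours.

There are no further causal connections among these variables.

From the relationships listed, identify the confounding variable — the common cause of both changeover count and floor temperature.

order backlog

Order backlog has a causal path to changeover count (order backlog → raw material purity → absenteeism rate → changeover count) and a separate causal path to floor temperature (order backlog → machine downtime → floor temperature), so it is a common cause of both.
No stated relationship gives changeover count a causal route to floor temperature, so the correlation is explained by the shared upstream cause rather than a direct effect.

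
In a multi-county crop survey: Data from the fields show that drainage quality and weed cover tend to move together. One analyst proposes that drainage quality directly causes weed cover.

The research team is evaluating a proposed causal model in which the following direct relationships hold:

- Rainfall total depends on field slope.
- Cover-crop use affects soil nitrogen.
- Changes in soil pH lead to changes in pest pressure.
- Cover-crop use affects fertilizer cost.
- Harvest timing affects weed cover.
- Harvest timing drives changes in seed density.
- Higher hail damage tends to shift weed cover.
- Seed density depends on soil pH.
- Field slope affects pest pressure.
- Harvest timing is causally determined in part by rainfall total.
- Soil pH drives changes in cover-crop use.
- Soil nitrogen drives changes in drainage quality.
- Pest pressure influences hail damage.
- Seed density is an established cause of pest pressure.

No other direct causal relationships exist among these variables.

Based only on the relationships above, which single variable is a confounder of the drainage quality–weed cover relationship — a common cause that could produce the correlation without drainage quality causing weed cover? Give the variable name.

soil pH

Soil pH has a causal path to drainage quality (soil pH → cover-crop use → soil nitrogen → drainage quality) and a separate causal path to weed cover (soil pH → pest pressure → hail damage → weed cover), so it is a common cause of both.
No stated relationship gives drainage quality a causal route to weed cover, so the correlation is explained by the shared upstream cause rather than a direct effect.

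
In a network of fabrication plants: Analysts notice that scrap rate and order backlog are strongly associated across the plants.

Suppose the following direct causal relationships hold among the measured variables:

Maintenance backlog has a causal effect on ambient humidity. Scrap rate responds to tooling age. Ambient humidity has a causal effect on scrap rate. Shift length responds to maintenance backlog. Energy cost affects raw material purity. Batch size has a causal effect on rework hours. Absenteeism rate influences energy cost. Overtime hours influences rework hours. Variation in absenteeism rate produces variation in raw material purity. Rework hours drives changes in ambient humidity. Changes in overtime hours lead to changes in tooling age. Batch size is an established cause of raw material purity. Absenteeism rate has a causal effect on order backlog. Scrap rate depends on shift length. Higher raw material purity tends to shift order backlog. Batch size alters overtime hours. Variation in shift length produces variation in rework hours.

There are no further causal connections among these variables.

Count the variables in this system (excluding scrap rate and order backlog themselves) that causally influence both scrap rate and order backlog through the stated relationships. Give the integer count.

1

The common causes are: batch size (to scrap rate via batch size → rework hours → ambient humidity → scrap rate; to order backlog via batch size → raw material purity → order backlog).
Every other variable lacks a causal path to at least one of scrap rate and order backlog.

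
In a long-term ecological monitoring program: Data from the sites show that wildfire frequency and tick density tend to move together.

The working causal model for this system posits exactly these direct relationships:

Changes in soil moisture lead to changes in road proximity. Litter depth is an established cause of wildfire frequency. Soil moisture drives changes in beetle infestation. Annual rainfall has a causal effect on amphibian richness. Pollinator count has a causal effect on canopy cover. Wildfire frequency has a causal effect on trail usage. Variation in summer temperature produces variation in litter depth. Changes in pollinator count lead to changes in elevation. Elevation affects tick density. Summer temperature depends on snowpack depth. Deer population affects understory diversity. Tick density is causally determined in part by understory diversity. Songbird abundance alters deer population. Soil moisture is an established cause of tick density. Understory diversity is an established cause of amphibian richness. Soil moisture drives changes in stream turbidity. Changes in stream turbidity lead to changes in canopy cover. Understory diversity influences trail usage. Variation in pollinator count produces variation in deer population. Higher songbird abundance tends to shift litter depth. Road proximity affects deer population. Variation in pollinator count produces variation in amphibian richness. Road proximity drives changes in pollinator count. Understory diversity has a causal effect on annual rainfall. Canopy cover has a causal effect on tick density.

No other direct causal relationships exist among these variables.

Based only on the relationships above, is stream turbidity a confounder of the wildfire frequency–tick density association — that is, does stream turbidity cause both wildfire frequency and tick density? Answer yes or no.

Stream turbidity has no stated causal path to wildfire frequency. A confounder must cause both variables, so stream turbidity does not qualify.

no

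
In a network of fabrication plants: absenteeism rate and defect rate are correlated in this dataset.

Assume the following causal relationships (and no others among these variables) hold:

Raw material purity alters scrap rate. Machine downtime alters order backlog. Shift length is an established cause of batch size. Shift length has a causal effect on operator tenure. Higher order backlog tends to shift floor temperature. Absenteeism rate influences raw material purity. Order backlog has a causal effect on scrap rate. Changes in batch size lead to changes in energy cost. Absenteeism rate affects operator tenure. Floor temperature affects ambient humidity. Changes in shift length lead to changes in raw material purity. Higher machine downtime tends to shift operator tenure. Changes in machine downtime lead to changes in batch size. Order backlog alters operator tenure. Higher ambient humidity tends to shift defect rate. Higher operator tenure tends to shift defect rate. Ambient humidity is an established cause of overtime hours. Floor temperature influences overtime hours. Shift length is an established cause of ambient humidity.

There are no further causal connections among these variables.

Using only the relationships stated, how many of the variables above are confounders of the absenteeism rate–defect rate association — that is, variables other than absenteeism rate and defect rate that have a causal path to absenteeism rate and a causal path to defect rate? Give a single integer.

0

No listed variable has a causal path to both absenteeism rate and defect rate, so there are no common causes.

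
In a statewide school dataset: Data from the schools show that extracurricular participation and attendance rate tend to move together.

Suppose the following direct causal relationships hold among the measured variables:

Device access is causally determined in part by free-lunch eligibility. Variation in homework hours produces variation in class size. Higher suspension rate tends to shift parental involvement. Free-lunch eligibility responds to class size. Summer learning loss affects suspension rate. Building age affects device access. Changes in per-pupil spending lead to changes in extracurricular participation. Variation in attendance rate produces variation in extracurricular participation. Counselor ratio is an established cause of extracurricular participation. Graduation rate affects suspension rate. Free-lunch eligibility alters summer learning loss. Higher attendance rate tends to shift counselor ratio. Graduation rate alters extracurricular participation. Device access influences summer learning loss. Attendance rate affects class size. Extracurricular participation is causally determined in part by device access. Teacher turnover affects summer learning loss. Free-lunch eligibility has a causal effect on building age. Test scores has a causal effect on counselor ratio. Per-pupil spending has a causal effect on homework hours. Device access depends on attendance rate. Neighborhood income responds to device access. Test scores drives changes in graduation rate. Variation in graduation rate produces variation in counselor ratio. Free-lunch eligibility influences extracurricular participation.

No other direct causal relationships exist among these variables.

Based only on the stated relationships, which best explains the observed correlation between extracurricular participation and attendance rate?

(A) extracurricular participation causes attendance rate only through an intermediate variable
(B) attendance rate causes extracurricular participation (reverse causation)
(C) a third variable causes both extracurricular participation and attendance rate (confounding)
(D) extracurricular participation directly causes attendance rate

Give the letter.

The stated link runs attendance rate → extracurricular participation; extracurricular participation has no causal path to attendance rate. No variable causes both, so confounding is ruled out. The correlation reflects reverse causation.

B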